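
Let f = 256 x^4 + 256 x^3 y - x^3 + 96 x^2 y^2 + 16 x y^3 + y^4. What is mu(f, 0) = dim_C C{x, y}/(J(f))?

The Hessian of f at 0 has rank 0. Corank 2; j^3 = -x^3 is a perfect cube, so E-series; the 4-jet and mu = 6 give E_6.

6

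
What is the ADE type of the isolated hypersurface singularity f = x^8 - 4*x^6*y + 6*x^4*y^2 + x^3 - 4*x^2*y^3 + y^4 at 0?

E_6

The Hessian of f at 0 has rank 0. Corank 2; j^3 = x^3 is a perfect cube, so E-series; the 4-jet and mu = 6 give E_6.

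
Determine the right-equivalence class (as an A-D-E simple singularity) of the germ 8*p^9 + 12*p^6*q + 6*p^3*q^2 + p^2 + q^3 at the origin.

A_{2}

The Hessian of f at 0 is [[2, 0], [0, 0]] with rank 1, so corank 1. A Groebner basis of the Jacobian ideal J(f) in C{p,q} is {q^2, p}; counting standard monomials gives mu = 2. Corank 1: A-series; mu = 2 gives A_2.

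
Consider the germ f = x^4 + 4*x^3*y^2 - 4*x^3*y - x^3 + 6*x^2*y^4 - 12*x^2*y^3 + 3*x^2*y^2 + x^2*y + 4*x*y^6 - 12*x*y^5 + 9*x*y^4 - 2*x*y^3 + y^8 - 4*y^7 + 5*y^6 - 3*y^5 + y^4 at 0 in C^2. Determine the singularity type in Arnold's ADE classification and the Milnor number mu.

Type D5, Milnor number mu = 5.

The Hessian of f at 0 has rank 0. Corank 2; j^3 = -x^2*(x - y) has shape L^2 M (L != M), so D-series; mu = 5 gives D_5.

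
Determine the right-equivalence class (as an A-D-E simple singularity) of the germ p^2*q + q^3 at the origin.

The Hessian of f at 0 has rank 0. Corank 2; j^3 = q*(p^2 + q^2) splits into three distinct lines over C (the quadratic factor has nonzero discriminant), so D_4.

D_{4}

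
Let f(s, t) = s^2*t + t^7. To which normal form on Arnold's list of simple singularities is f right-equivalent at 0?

D_8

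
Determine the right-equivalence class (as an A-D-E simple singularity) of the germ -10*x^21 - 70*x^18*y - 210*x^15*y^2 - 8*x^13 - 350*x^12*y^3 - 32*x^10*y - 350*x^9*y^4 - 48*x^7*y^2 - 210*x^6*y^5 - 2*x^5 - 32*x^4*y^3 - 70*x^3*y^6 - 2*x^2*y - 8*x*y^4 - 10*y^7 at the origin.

D_8

The Hessian of f at 0 has rank 0. Corank 2; j^3 = -2*x^2*y has shape L^2 M (L != M), so D-series; mu = 8 gives D_8.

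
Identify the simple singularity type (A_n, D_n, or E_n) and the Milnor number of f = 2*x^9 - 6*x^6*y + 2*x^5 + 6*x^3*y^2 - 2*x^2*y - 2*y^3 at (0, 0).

The Hessian of f at 0 has rank 0. Corank 2; j^3 = -2*y*(x^2 + y^2) splits into three distinct lines over C (the quadratic factor has nonzero discriminant), so D_4.

Type D_4, Milnor number mu = 4.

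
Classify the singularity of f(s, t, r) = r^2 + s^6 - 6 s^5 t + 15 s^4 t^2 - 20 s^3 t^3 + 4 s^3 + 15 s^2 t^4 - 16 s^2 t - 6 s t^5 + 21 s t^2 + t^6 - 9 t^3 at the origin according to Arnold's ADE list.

The Hessian of f at 0 has rank 1. Corank 2; j^3 = (s - t)*(2*s - 3*t)^2 has shape L^2 M (L != M), so D-series; mu = 7 gives D_7.

D_{7}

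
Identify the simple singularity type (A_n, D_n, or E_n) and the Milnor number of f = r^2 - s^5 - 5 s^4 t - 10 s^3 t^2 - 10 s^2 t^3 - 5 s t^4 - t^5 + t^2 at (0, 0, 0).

Type A_4, Milnor number mu = 4.

The Hessian of f at 0 has rank 2. Corank 1: A-series; mu = 4 gives A_4.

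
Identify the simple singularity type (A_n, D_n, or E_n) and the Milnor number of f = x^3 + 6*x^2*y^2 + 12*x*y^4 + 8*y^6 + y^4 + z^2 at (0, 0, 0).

Type E_6, Milnor number mu = 6.

The Hessian of f at 0 has rank 1. Corank 2; j^3 = x^3 is a perfect cube, so E-series; the 4-jet and mu = 6 give E_6.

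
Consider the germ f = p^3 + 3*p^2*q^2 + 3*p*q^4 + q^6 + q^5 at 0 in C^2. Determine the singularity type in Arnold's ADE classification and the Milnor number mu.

The Hessian of f at 0 has rank 0. Corank 2; j^3 = p^3 is a perfect cube, so E-series; the 5-jet and mu = 8 give E_8.

Type E_{8}, Milnor number mu = 8.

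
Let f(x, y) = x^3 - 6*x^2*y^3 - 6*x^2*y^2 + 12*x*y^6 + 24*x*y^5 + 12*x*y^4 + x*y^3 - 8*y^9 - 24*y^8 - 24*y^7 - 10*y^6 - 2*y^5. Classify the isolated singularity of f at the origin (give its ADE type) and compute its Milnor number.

The Hessian of f at 0 has rank 0. Corank 2; j^3 = x^3 is a perfect cube, so E-series; the 4-jet and mu = 7 give E_7.

Type E7, Milnor number mu = 7.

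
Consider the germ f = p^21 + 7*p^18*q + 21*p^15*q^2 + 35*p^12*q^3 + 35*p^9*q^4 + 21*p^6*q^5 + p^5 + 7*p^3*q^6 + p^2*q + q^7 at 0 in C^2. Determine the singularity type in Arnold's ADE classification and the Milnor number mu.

Type D8, Milnor number mu = 8.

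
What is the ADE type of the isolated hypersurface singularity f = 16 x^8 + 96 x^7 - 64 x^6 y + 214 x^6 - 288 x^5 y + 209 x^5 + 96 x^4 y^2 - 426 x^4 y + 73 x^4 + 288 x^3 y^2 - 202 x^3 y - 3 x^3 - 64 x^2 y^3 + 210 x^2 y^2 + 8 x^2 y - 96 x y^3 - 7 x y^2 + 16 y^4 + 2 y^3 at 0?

D5

The Hessian of f at 0 has rank 0. Corank 2; j^3 = -(x - y)^2*(3*x - 2*y) has shape L^2 M (L != M), so D-series; mu = 5 gives D_5.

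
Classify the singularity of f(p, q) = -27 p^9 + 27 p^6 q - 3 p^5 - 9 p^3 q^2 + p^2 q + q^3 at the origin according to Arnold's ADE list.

D4

The Hessian of f at 0 is [[0, 0], [0, 0]] with rank 0, so corank 2. A Groebner basis of the Jacobian ideal J(f) in C{p,q} is {q^3, p^2 + 3*q^2, p*q}; counting standard monomials gives mu = 4. Corank 2; j^3 = q*(p^2 + q^2) splits into three distinct lines over C (the quadratic factor has nonzero discriminant), so D_4.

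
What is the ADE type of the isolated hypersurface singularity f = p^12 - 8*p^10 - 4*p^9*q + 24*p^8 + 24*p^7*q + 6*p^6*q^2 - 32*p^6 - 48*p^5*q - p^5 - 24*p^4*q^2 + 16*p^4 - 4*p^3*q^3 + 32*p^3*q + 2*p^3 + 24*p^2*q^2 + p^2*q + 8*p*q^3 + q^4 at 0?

D_5

The Hessian of f at 0 is [[0, 0], [0, 0]] with rank 0, so corank 2. A Groebner basis of the Jacobian ideal J(f) in C{p,q} is {p*q^2, -p*q/8 + q^3, p^2 + p*q/2}; counting standard monomials gives mu = 5. Corank 2; j^3 = p^2*(2*p + q) has shape L^2 M (L != M), so D-series; mu = 5 gives D_5.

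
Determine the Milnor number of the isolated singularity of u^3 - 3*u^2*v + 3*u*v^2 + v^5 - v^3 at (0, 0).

8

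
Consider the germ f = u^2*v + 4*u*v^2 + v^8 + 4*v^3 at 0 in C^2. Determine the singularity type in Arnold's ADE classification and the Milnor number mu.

Type D_9, Milnor number mu = 9.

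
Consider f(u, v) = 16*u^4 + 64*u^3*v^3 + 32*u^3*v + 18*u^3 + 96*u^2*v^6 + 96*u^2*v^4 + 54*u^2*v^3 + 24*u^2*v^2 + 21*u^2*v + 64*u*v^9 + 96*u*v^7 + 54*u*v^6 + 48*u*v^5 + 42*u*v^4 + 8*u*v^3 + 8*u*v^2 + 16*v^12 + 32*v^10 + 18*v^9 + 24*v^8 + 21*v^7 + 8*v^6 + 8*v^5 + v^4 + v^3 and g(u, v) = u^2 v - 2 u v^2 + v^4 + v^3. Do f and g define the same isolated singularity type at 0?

The Hessian of f at 0 has rank 0. Corank 2; j^3 = (2*u + v)*(3*u + v)^2 has shape L^2 M (L != M), so D-series; mu = 5 gives D_5. The Hessian of g at 0 has rank 0. Corank 2; j^3 = v*(u - v)^2 has shape L^2 M (L != M), so D-series; mu = 5 gives D_5. Both have type D_5, hence right-equivalent.

Yes.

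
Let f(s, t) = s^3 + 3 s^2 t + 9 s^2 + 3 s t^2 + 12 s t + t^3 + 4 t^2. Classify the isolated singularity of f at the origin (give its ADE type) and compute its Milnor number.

Type A_{2}, Milnor number mu = 2.

The Hessian of f at 0 has rank 1. Corank 1: A-series; mu = 2 gives A_2.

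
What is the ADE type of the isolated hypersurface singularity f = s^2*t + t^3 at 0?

The Hessian of f at 0 is [[0, 0], [0, 0]] with rank 0, so corank 2. A Groebner basis of the Jacobian ideal J(f) in C{s,t} is {t^3, s^2 + 3*t^2, s*t}; counting standard monomials gives mu = 4. Corank 2; j^3 = t*(s^2 + t^2) splits into three distinct lines over C (the quadratic factor has nonzero discriminant), so D_4.

D_{4}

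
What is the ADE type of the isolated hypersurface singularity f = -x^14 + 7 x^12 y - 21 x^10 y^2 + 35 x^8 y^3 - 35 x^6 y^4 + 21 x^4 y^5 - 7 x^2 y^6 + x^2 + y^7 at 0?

The Hessian of f at 0 has rank 1. Corank 1: A-series; mu = 6 gives A_6.

A_{6}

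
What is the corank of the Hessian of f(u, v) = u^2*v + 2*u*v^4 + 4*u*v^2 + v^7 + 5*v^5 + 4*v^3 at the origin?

2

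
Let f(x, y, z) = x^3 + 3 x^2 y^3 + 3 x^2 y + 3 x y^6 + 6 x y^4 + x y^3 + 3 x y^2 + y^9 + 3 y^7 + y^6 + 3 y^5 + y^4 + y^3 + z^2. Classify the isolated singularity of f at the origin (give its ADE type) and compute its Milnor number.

Type E_7, Milnor number mu = 7.

The Hessian of f at 0 has rank 1. Corank 2; j^3 = (x + y)^3 is a perfect cube, so E-series; the 4-jet and mu = 7 give E_7.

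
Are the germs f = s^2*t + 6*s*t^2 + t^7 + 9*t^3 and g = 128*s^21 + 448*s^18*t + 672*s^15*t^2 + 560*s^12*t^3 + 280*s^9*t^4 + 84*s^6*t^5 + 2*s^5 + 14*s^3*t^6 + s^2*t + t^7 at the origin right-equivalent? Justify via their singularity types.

Yes.

The Hessian of f at 0 is [[0, 0], [0, 0]] with rank 0, so corank 2. A Groebner basis of the Jacobian ideal J(f) in C{s,t} is {s^2/7 + t^6 - 9*t^2/7, s^3 + 27*t^3, s*t + 3*t^2}; counting standard monomials gives mu = 8. Corank 2; j^3 = t*(s + 3*t)^2 has shape L^2 M (L != M), so D-series; mu = 8 gives D_8. The Hessian of g at 0 is [[0, 0], [0, 0]] with rank 0, so corank 2. A Groebner basis of the Jacobian ideal J(g) in C{s,t} is {s^2/7 + t^6, s^3, s*t}; counting standard monomials gives mu = 8. Corank 2; j^3 = s^2*t has shape L^2 M (L != M), so D-series; mu = 8 gives D_8. Both have type D_8, hence right-equivalent.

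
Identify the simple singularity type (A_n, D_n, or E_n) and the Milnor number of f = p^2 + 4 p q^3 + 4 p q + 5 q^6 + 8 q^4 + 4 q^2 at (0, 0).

Type A_{5}, Milnor number mu = 5.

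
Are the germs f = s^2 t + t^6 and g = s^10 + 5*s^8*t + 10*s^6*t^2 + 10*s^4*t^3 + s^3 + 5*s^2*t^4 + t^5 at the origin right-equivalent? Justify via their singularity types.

No.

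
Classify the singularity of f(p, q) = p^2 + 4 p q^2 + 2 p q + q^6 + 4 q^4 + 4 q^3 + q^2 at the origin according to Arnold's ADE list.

A5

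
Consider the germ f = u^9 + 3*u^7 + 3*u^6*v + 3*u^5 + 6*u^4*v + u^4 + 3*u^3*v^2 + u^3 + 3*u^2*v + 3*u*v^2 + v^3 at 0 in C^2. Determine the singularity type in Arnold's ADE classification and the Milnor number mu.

Type E6, Milnor number mu = 6.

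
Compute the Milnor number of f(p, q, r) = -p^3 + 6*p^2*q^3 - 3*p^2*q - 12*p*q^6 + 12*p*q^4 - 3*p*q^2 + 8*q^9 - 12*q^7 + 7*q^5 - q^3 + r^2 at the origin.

The Hessian of f at 0 has rank 1. Corank 2; j^3 = -(p + q)^3 is a perfect cube, so E-series; the 5-jet and mu = 8 give E_8.

8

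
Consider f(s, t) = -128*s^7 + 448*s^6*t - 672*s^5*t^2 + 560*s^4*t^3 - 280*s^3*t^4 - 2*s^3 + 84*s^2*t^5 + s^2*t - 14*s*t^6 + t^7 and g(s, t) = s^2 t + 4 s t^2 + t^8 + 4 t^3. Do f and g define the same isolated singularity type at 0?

No.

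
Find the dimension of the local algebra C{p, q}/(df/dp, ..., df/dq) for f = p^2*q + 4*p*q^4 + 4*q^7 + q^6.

The Hessian of f at 0 has rank 0. Corank 2; j^3 = p^2*q has shape L^2 M (L != M), so D-series; mu = 7 gives D_7.

7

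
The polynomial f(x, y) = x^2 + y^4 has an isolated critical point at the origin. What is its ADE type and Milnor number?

Type A_3, Milnor number mu = 3.

The Hessian of f at 0 has rank 1. Corank 1: A-series; mu = 3 gives A_3.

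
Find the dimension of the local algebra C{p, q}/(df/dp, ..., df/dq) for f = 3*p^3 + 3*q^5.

8

The Hessian of f at 0 has rank 0. Corank 2; j^3 = 3*p^3 is a perfect cube, so E-series; the 5-jet and mu = 8 give E_8.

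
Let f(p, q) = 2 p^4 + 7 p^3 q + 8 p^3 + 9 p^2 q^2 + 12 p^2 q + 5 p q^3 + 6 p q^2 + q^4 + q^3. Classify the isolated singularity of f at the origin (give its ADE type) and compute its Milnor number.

Type E_7, Milnor number mu = 7.

The Hessian of f at 0 has rank 0. Corank 2; j^3 = (2*p + q)^3 is a perfect cube, so E-series; the 4-jet and mu = 7 give E_7.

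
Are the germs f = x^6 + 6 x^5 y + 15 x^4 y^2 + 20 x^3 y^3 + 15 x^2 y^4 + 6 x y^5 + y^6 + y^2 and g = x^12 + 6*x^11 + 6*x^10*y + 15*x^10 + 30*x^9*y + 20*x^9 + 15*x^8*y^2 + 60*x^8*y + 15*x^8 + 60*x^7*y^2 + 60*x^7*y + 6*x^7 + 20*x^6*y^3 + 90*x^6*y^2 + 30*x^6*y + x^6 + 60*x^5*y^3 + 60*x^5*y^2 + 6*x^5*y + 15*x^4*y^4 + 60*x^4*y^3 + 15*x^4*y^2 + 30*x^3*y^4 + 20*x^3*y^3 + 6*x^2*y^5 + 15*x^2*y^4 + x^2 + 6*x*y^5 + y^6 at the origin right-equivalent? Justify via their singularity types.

Yes.

The Hessian of f at 0 has rank 1. Corank 1: A-series; mu = 5 gives A_5. The Hessian of g at 0 has rank 1. Corank 1: A-series; mu = 5 gives A_5. Both have type A_5, hence right-equivalent.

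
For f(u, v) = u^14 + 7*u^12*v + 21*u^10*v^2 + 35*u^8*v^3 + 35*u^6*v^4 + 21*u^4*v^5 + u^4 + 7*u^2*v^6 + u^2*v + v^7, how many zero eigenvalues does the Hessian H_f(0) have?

2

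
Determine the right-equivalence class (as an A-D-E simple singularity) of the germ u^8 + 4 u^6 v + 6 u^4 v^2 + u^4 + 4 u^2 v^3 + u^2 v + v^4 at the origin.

The Hessian of f at 0 has rank 0. Corank 2; j^3 = u^2*v has shape L^2 M (L != M), so D-series; mu = 5 gives D_5.

D5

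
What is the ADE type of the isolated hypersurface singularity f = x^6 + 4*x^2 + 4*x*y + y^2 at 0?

A5

The Hessian of f at 0 is [[8, 4], [4, 2]] with rank 1, so corank 1. A Groebner basis of the Jacobian ideal J(f) in C{x,y} is {y^5, x + y/2}; counting standard monomials gives mu = 5. Corank 1: A-series; mu = 5 gives A_5.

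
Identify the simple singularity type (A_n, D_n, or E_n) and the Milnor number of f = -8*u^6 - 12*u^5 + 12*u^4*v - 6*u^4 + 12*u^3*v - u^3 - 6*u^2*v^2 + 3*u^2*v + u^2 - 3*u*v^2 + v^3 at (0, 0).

The Hessian of f at 0 has rank 1. Corank 1: A-series; mu = 2 gives A_2.

Type A2, Milnor number mu = 2.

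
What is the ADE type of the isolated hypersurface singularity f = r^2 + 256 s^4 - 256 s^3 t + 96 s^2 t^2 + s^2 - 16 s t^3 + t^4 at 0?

A3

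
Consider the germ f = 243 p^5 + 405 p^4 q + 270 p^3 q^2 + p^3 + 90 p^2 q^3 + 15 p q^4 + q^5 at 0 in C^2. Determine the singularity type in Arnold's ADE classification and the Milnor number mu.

Type E_8, Milnor number mu = 8.

The Hessian of f at 0 is [[0, 0], [0, 0]] with rank 0, so corank 2. A Groebner basis of the Jacobian ideal J(f) in C{p,q} is {q^5, p*q^3 + q^4/12, p^2}; counting standard monomials gives mu = 8. Corank 2; j^3 = p^3 is a perfect cube, so E-series; the 5-jet and mu = 8 give E_8.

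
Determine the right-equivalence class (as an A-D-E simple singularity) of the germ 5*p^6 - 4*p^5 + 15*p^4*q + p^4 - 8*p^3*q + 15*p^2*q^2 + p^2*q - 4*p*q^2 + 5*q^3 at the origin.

D4

The Hessian of f at 0 has rank 0. Corank 2; j^3 = q*(p^2 - 4*p*q + 5*q^2) splits into three distinct lines over C (the quadratic factor has nonzero discriminant), so D_4.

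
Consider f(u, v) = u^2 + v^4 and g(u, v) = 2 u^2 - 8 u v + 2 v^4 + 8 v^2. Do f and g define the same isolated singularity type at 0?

The Hessian of f at 0 has rank 1. Corank 1: A-series; mu = 3 gives A_3. The Hessian of g at 0 has rank 1. Corank 1: A-series; mu = 3 gives A_3. Both have type A_3, hence right-equivalent.

Yes.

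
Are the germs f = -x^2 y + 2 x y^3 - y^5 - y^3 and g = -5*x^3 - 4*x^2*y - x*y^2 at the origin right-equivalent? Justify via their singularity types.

Yes.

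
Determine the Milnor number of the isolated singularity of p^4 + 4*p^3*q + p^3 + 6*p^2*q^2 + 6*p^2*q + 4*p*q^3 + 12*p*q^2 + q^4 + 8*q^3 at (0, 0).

6

The Hessian of f at 0 has rank 0. Corank 2; j^3 = (p + 2*q)^3 is a perfect cube, so E-series; the 4-jet and mu = 6 give E_6.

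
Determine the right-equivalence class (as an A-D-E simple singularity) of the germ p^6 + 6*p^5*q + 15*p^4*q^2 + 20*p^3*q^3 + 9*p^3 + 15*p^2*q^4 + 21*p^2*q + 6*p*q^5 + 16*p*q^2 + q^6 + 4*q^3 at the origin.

The Hessian of f at 0 is [[0, 0], [0, 0]] with rank 0, so corank 2. A Groebner basis of the Jacobian ideal J(f) in C{p,q} is {-243*p*q/2 + q^5 - 81*q^2, p*q^2 + 2*q^3/3, p^2 + 5*p*q/3 + 2*q^2/3}; counting standard monomials gives mu = 7. Corank 2; j^3 = (p + q)*(3*p + 2*q)^2 has shape L^2 M (L != M), so D-series; mu = 7 gives D_7.

D7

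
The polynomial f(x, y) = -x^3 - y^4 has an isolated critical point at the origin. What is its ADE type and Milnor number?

Type E_{6}, Milnor number mu = 6.

The Hessian of f at 0 has rank 0. Corank 2; j^3 = -x^3 is a perfect cube, so E-series; the 4-jet and mu = 6 give E_6.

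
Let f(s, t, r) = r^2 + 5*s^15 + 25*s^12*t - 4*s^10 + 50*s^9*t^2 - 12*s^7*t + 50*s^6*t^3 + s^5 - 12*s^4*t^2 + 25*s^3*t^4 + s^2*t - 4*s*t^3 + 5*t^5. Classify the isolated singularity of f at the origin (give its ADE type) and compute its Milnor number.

The Hessian of f at 0 is [[0, 0, 0], [0, 0, 0], [0, 0, 2]] with rank 1, so corank 2. A Groebner basis of the Jacobian ideal J(f) in C{s,t,r} is {s^3, s^2*t, 2*s^2 + s*t^2, -s*t/2 + t^3, r}; counting standard monomials gives mu = 6. Corank 2; j^3 = s^2*t has shape L^2 M (L != M), so D-series; mu = 6 gives D_6.

Type D_{6}, Milnor number mu = 6.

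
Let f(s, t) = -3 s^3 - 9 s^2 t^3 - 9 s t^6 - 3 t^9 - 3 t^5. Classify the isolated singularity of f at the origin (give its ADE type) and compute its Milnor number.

Type E8, Milnor number mu = 8.

The Hessian of f at 0 is [[0, 0], [0, 0]] with rank 0, so corank 2. A Groebner basis of the Jacobian ideal J(f) in C{s,t} is {s^2/2 + s*t^3, t^4, s^3, s^2*t}; counting standard monomials gives mu = 8. Corank 2; j^3 = -3*s^3 is a perfect cube, so E-series; the 5-jet and mu = 8 give E_8.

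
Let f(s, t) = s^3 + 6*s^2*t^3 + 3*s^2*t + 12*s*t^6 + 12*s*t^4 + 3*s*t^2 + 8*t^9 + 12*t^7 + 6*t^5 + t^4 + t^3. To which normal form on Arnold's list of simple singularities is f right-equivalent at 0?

E_6

The Hessian of f at 0 has rank 0. Corank 2; j^3 = (s + t)^3 is a perfect cube, so E-series; the 4-jet and mu = 6 give E_6.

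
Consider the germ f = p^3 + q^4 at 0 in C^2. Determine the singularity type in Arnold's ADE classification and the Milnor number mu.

The Hessian of f at 0 has rank 0. Corank 2; j^3 = p^3 is a perfect cube, so E-series; the 4-jet and mu = 6 give E_6.

Type E_6, Milnor number mu = 6.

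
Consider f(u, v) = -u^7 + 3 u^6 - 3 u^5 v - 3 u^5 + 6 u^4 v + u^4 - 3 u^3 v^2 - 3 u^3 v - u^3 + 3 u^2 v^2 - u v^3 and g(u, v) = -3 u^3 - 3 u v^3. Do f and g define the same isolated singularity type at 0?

The Hessian of f at 0 is [[0, 0], [0, 0]] with rank 0, so corank 2. A Groebner basis of the Jacobian ideal J(f) in C{u,v} is {3*u^2 + v^4 + v^3, u^3, u^2*v - u^2 - v^3/3, -2*u^2 + u*v^2 - 2*v^3/3}; counting standard monomials gives mu = 7. Corank 2; j^3 = -u^3 is a perfect cube, so E-series; the 4-jet and mu = 7 give E_7. The Hessian of g at 0 is [[0, 0], [0, 0]] with rank 0, so corank 2. A Groebner basis of the Jacobian ideal J(g) in C{u,v} is {u^3, u*v^2, 3*u^2 + v^3}; counting standard monomials gives mu = 7. Corank 2; j^3 = -3*u^3 is a perfect cube, so E-series; the 4-jet and mu = 7 give E_7. Both have type E_7, hence right-equivalent.

Yes.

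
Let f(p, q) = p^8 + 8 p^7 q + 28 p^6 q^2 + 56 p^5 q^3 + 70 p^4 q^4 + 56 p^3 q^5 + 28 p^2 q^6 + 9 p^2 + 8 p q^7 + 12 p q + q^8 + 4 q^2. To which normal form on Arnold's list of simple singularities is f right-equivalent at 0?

A_7

The Hessian of f at 0 is [[18, 12], [12, 8]] with rank 1, so corank 1. A Groebner basis of the Jacobian ideal J(f) in C{p,q} is {q^7, p + 2*q/3}; counting standard monomials gives mu = 7. Corank 1: A-series; mu = 7 gives A_7.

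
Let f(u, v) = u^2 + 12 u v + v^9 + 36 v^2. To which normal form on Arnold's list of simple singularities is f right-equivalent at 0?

The Hessian of f at 0 has rank 1. Corank 1: A-series; mu = 8 gives A_8.

A8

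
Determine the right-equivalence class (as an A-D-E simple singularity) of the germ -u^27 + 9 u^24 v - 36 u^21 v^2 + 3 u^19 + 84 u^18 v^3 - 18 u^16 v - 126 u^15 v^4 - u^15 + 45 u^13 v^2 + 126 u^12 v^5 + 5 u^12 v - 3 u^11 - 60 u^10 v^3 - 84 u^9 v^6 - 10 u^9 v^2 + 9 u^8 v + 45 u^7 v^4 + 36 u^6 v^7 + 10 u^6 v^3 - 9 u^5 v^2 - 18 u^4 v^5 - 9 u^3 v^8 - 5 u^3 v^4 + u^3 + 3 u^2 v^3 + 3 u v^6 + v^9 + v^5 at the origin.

The Hessian of f at 0 is [[0, 0], [0, 0]] with rank 0, so corank 2. A Groebner basis of the Jacobian ideal J(f) in C{u,v} is {u^2/2 + u*v^3, v^4, u^3, u^2*v}; counting standard monomials gives mu = 8. Corank 2; j^3 = u^3 is a perfect cube, so E-series; the 5-jet and mu = 8 give E_8.

E_{8}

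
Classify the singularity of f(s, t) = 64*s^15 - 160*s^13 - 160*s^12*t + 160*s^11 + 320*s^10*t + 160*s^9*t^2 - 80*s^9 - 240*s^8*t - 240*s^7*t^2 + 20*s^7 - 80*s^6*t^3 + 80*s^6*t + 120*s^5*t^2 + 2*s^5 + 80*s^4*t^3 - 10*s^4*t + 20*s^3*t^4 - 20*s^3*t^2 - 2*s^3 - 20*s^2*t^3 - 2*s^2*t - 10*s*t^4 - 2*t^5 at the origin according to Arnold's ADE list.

D_{6}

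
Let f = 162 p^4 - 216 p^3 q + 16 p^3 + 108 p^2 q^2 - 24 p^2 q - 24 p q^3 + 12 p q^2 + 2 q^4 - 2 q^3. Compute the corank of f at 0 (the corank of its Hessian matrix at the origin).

2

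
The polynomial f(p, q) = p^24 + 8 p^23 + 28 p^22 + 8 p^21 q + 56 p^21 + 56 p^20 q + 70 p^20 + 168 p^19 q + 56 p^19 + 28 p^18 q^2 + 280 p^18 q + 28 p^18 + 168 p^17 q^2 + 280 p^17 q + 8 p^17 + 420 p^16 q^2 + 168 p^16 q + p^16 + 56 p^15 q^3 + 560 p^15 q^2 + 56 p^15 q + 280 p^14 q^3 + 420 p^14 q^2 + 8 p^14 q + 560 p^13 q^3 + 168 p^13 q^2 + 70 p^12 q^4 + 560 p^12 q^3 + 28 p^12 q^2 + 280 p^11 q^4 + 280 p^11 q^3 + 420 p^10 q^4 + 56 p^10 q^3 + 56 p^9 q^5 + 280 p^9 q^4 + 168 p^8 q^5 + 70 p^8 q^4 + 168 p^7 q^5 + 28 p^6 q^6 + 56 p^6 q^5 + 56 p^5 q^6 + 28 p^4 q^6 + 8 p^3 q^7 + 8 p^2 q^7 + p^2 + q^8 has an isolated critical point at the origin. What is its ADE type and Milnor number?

Type A_{7}, Milnor number mu = 7.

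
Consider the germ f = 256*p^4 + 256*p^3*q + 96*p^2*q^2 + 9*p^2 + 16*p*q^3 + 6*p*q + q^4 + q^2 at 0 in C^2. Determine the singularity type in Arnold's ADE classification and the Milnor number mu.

Type A3, Milnor number mu = 3.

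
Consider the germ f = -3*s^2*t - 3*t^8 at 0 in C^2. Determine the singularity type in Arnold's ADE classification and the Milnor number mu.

Type D9, Milnor number mu = 9.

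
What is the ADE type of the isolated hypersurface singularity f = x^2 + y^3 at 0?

A2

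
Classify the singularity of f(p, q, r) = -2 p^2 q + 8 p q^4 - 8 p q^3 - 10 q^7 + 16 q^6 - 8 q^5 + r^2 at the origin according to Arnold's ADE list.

D_8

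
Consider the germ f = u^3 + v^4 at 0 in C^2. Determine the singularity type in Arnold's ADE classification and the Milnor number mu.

Type E_{6}, Milnor number mu = 6.

The Hessian of f at 0 has rank 0. Corank 2; j^3 = u^3 is a perfect cube, so E-series; the 4-jet and mu = 6 give E_6.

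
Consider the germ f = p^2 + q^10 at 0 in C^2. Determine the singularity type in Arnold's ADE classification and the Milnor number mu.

The Hessian of f at 0 has rank 1. Corank 1: A-series; mu = 9 gives A_9.

Type A_{9}, Milnor number mu = 9.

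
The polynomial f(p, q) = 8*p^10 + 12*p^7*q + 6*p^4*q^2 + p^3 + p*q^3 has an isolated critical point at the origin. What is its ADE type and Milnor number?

Type E7, Milnor number mu = 7.

The Hessian of f at 0 has rank 0. Corank 2; j^3 = p^3 is a perfect cube, so E-series; the 4-jet and mu = 7 give E_7.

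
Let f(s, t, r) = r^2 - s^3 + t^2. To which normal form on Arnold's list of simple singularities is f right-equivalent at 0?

A_{2}

The Hessian of f at 0 has rank 2. Corank 1: A-series; mu = 2 gives A_2.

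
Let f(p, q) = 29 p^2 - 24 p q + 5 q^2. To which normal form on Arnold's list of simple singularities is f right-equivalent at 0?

A_1

The Hessian of f at 0 has rank 2. Corank 0: nondegenerate Morse point, so A_1.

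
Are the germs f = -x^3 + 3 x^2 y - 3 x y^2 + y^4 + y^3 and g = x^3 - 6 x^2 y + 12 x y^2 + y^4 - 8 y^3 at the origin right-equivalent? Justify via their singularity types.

Yes.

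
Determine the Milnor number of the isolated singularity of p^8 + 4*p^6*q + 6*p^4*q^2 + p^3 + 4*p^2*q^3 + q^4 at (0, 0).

The Hessian of f at 0 is [[0, 0], [0, 0]] with rank 0, so corank 2. A Groebner basis of the Jacobian ideal J(f) in C{p,q} is {q^3, p^2}; counting standard monomials gives mu = 6. Corank 2; j^3 = p^3 is a perfect cube, so E-series; the 4-jet and mu = 6 give E_6.

6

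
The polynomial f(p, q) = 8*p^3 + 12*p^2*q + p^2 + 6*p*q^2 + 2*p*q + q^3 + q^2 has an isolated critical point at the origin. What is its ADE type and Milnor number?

The Hessian of f at 0 has rank 1. Corank 1: A-series; mu = 2 gives A_2.

Type A2, Milnor number mu = 2.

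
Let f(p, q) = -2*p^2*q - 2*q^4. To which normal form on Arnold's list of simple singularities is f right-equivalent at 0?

D_5

The Hessian of f at 0 is [[0, 0], [0, 0]] with rank 0, so corank 2. A Groebner basis of the Jacobian ideal J(f) in C{p,q} is {p^3, p^2/4 + q^3, p*q}; counting standard monomials gives mu = 5. Corank 2; j^3 = -2*p^2*q has shape L^2 M (L != M), so D-series; mu = 5 gives D_5.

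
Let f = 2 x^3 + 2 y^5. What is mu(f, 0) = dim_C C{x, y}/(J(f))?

8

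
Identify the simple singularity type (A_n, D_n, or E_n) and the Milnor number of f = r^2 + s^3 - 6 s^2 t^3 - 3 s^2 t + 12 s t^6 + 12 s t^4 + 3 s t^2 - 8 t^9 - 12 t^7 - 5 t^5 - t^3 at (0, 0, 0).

The Hessian of f at 0 has rank 1. Corank 2; j^3 = (s - t)^3 is a perfect cube, so E-series; the 5-jet and mu = 8 give E_8.

Type E_8, Milnor number mu = 8.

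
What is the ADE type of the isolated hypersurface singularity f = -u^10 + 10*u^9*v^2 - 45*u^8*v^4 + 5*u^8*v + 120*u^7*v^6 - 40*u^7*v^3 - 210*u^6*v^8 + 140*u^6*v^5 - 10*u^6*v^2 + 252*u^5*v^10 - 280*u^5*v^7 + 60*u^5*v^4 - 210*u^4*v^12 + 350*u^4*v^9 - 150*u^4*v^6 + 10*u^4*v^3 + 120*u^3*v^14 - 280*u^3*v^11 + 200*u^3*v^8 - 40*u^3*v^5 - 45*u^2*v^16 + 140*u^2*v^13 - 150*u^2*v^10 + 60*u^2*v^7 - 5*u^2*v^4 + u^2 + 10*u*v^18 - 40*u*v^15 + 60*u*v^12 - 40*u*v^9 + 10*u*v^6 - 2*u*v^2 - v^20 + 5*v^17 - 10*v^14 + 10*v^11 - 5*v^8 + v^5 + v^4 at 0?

A4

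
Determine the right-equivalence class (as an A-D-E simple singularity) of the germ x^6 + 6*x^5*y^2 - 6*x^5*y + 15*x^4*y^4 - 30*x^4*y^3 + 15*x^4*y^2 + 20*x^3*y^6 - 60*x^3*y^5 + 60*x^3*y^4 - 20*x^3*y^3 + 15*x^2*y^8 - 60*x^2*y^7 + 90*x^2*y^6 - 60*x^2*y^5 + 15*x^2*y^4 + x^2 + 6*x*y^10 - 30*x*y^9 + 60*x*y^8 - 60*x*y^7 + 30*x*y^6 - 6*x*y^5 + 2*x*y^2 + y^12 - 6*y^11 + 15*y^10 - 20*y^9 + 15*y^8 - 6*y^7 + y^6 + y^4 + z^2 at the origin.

A_5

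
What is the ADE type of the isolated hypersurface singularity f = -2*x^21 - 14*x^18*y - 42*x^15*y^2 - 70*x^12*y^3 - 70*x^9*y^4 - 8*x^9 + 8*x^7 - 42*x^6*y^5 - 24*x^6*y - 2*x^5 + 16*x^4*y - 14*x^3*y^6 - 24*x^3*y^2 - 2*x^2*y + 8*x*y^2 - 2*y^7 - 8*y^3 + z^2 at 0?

D8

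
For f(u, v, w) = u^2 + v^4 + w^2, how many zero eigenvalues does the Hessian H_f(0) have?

1

Hessian at 0 has rank 2.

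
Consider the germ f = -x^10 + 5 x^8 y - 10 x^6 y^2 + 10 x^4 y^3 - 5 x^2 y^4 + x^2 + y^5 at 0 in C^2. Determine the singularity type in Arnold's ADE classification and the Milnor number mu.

Type A_{4}, Milnor number mu = 4.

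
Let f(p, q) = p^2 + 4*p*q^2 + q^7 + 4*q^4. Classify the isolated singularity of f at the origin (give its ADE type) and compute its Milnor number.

The Hessian of f at 0 is [[2, 0], [0, 0]] with rank 1, so corank 1. A Groebner basis of the Jacobian ideal J(f) in C{p,q} is {p^3, p/2 + q^2}; counting standard monomials gives mu = 6. Corank 1: A-series; mu = 6 gives A_6.

Type A6, Milnor number mu = 6.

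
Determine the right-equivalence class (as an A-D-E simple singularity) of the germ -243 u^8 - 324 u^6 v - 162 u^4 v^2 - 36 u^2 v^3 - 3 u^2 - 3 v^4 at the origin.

The Hessian of f at 0 has rank 1. Corank 1: A-series; mu = 3 gives A_3.

A3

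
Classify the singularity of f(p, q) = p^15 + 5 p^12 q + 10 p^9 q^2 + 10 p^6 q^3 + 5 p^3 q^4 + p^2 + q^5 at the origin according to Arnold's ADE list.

The Hessian of f at 0 is [[2, 0], [0, 0]] with rank 1, so corank 1. A Groebner basis of the Jacobian ideal J(f) in C{p,q} is {q^4, p}; counting standard monomials gives mu = 4. Corank 1: A-series; mu = 4 gives A_4.

A_{4}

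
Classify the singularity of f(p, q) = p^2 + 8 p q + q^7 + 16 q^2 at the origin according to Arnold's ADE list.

The Hessian of f at 0 has rank 1. Corank 1: A-series; mu = 6 gives A_6.

A_6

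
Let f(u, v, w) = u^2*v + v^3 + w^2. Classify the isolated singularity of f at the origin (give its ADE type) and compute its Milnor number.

Type D_4, Milnor number mu = 4.

The Hessian of f at 0 is [[0, 0, 0], [0, 0, 0], [0, 0, 2]] with rank 1, so corank 2. A Groebner basis of the Jacobian ideal J(f) in C{u,v,w} is {v^3, u^2 + 3*v^2, u*v, w}; counting standard monomials gives mu = 4. Corank 2; j^3 = v*(u^2 + v^2) splits into three distinct lines over C (the quadratic factor has nonzero discriminant), so D_4.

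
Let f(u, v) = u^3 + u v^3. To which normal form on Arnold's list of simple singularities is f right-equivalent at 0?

E7

The Hessian of f at 0 is [[0, 0], [0, 0]] with rank 0, so corank 2. A Groebner basis of the Jacobian ideal J(f) in C{u,v} is {u^3, u*v^2, 3*u^2 + v^3}; counting standard monomials gives mu = 7. Corank 2; j^3 = u^3 is a perfect cube, so E-series; the 4-jet and mu = 7 give E_7.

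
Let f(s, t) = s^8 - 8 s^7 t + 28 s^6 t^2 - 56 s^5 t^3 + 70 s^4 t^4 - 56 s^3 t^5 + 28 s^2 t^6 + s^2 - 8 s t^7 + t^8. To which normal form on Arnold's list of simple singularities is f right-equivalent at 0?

A7

The Hessian of f at 0 is [[2, 0], [0, 0]] with rank 1, so corank 1. A Groebner basis of the Jacobian ideal J(f) in C{s,t} is {t^7, s}; counting standard monomials gives mu = 7. Corank 1: A-series; mu = 7 gives A_7.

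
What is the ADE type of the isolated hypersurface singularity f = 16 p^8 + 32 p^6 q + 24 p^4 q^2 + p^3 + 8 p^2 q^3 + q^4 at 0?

E_{6}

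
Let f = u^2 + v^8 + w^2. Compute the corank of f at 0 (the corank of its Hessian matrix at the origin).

1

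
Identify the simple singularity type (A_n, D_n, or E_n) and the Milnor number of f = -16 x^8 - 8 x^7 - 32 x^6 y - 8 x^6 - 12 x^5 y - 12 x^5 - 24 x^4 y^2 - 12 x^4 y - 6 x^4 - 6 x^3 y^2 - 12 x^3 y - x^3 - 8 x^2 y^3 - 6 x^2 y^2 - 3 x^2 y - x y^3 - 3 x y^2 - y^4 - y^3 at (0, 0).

Type E7, Milnor number mu = 7.

The Hessian of f at 0 has rank 0. Corank 2; j^3 = -(x + y)^3 is a perfect cube, so E-series; the 4-jet and mu = 7 give E_7.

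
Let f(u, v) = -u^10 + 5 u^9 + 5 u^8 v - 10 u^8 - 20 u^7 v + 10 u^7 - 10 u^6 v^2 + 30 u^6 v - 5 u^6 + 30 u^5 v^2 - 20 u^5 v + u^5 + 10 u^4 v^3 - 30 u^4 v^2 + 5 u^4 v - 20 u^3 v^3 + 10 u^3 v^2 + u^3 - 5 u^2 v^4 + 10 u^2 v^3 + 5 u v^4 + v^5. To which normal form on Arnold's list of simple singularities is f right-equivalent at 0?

E_8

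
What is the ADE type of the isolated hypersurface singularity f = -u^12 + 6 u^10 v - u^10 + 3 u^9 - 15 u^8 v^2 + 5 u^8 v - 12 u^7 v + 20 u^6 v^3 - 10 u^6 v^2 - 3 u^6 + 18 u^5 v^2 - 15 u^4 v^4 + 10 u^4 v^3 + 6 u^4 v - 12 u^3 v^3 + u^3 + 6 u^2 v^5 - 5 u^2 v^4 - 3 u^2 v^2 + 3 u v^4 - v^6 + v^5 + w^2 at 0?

E8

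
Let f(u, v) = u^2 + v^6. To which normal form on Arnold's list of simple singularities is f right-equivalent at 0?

A_{5}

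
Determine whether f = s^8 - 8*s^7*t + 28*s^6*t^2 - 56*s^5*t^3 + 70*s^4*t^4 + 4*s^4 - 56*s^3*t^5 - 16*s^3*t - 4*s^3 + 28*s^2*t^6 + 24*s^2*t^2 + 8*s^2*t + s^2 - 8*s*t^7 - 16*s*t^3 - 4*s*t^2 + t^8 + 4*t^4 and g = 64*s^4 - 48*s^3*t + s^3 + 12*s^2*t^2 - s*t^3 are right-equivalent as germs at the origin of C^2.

No.

The Hessian of f at 0 has rank 1. Corank 1: A-series; mu = 7 gives A_7. The Hessian of g at 0 has rank 0. Corank 2; j^3 = s^3 is a perfect cube, so E-series; the 4-jet and mu = 7 give E_7. f is A_7 but g is E_7, hence not right-equivalent.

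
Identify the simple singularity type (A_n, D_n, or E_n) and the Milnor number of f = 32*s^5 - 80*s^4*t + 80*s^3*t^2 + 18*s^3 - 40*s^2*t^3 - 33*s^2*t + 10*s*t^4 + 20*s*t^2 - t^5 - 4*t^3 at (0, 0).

The Hessian of f at 0 has rank 0. Corank 2; j^3 = (2*s - t)*(3*s - 2*t)^2 has shape L^2 M (L != M), so D-series; mu = 6 gives D_6.

Type D_{6}, Milnor number mu = 6.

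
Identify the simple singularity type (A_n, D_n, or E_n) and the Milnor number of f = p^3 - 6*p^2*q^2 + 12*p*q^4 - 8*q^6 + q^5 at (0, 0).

Type E_{8}, Milnor number mu = 8.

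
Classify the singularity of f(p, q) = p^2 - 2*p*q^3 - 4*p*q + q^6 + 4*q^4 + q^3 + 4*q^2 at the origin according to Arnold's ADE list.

The Hessian of f at 0 has rank 1. Corank 1: A-series; mu = 2 gives A_2.

A2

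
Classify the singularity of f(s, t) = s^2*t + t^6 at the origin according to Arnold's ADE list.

D_7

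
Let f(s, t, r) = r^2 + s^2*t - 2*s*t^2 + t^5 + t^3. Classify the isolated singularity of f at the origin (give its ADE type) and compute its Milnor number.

The Hessian of f at 0 is [[0, 0, 0], [0, 0, 0], [0, 0, 2]] with rank 1, so corank 2. A Groebner basis of the Jacobian ideal J(f) in C{s,t,r} is {s^2/5 + t^4 - t^2/5, s^3 - t^3, s*t - t^2, r}; counting standard monomials gives mu = 6. Corank 2; j^3 = t*(s - t)^2 has shape L^2 M (L != M), so D-series; mu = 6 gives D_6.

Type D_{6}, Milnor number mu = 6.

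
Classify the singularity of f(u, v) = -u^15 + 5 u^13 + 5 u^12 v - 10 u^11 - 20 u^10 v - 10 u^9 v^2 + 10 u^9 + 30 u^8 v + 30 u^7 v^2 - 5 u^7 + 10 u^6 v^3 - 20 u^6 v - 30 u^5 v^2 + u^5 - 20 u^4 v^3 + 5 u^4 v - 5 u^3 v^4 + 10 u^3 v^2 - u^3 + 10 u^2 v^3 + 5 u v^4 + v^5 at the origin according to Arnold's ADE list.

E_{8}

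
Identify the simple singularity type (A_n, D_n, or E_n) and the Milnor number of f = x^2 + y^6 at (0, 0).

Type A_5, Milnor number mu = 5.

The Hessian of f at 0 is [[2, 0], [0, 0]] with rank 1, so corank 1. A Groebner basis of the Jacobian ideal J(f) in C{x,y} is {y^5, x}; counting standard monomials gives mu = 5. Corank 1: A-series; mu = 5 gives A_5.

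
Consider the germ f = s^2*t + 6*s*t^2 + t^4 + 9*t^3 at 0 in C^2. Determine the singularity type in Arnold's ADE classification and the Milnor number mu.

The Hessian of f at 0 has rank 0. Corank 2; j^3 = t*(s + 3*t)^2 has shape L^2 M (L != M), so D-series; mu = 5 gives D_5.

Type D5, Milnor number mu = 5.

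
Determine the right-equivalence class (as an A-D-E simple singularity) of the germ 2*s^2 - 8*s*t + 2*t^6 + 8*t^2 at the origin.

A_5

The Hessian of f at 0 is [[4, -8], [-8, 16]] with rank 1, so corank 1. A Groebner basis of the Jacobian ideal J(f) in C{s,t} is {t^5, s - 2*t}; counting standard monomials gives mu = 5. Corank 1: A-series; mu = 5 gives A_5.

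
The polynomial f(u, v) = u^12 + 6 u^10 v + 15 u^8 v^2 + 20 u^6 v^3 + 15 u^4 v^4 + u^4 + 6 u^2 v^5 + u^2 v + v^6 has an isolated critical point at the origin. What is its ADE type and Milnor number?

Type D_7, Milnor number mu = 7.

The Hessian of f at 0 has rank 0. Corank 2; j^3 = u^2*v has shape L^2 M (L != M), so D-series; mu = 7 gives D_7.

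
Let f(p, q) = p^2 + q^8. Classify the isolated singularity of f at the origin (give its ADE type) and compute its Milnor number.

Type A7, Milnor number mu = 7.

The Hessian of f at 0 has rank 1. Corank 1: A-series; mu = 7 gives A_7.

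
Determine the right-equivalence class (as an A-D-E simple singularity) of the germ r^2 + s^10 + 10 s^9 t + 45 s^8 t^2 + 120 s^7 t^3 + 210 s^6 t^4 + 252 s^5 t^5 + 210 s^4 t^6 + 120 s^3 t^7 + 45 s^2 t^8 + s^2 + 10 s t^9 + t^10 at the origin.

A9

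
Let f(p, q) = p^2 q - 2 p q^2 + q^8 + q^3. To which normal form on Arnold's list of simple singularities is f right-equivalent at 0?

D9

The Hessian of f at 0 has rank 0. Corank 2; j^3 = q*(p - q)^2 has shape L^2 M (L != M), so D-series; mu = 9 gives D_9.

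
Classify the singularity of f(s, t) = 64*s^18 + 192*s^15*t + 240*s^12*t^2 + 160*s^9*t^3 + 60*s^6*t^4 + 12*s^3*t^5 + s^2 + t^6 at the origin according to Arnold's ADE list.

A5

The Hessian of f at 0 has rank 1. Corank 1: A-series; mu = 5 gives A_5.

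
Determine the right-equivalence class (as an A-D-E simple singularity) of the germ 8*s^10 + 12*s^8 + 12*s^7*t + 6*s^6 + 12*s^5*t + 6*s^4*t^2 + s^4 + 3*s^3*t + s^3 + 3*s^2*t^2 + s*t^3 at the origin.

The Hessian of f at 0 has rank 0. Corank 2; j^3 = s^3 is a perfect cube, so E-series; the 4-jet and mu = 7 give E_7.

E_7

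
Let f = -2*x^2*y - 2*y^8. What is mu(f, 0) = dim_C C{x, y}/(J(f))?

The Hessian of f at 0 has rank 0. Corank 2; j^3 = -2*x^2*y has shape L^2 M (L != M), so D-series; mu = 9 gives D_9.

9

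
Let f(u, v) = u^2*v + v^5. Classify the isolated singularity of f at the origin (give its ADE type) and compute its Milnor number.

The Hessian of f at 0 has rank 0. Corank 2; j^3 = u^2*v has shape L^2 M (L != M), so D-series; mu = 6 gives D_6.

Type D_6, Milnor number mu = 6.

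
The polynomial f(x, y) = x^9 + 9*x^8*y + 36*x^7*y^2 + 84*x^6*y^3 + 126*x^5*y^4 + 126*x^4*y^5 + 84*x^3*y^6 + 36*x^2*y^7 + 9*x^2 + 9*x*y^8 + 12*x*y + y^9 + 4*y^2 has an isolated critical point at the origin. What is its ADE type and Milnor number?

Type A_8, Milnor number mu = 8.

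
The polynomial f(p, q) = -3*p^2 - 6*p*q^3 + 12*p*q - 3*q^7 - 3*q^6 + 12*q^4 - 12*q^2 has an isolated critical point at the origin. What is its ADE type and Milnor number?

The Hessian of f at 0 is [[-6, 12], [12, -24]] with rank 1, so corank 1. A Groebner basis of the Jacobian ideal J(f) in C{p,q} is {p + q^3 - 2*q, p^2 - 4*p*q + 4*q^2}; counting standard monomials gives mu = 6. Corank 1: A-series; mu = 6 gives A_6.

Type A_{6}, Milnor number mu = 6.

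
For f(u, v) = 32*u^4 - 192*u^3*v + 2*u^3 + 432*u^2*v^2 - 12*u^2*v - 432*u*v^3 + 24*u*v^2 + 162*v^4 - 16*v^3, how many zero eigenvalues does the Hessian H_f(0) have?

Hessian at 0 has rank 0.

2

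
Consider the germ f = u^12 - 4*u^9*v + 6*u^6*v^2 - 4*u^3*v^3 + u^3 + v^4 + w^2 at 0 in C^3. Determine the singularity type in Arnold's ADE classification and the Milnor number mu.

The Hessian of f at 0 is [[0, 0, 0], [0, 0, 0], [0, 0, 2]] with rank 1, so corank 2. A Groebner basis of the Jacobian ideal J(f) in C{u,v,w} is {v^3, u^2, w}; counting standard monomials gives mu = 6. Corank 2; j^3 = u^3 is a perfect cube, so E-series; the 4-jet and mu = 6 give E_6.

Type E6, Milnor number mu = 6.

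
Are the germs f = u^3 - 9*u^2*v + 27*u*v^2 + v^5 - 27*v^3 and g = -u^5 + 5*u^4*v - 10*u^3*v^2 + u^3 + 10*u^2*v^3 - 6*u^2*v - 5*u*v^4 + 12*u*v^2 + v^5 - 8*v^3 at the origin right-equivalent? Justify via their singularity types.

Yes.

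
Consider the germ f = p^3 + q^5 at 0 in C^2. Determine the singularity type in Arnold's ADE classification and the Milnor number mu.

The Hessian of f at 0 has rank 0. Corank 2; j^3 = p^3 is a perfect cube, so E-series; the 5-jet and mu = 8 give E_8.

Type E_8, Milnor number mu = 8.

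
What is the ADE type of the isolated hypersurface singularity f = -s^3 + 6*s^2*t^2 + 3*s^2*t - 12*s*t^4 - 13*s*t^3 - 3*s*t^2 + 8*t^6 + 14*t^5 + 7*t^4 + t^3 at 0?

The Hessian of f at 0 has rank 0. Corank 2; j^3 = -(s - t)^3 is a perfect cube, so E-series; the 4-jet and mu = 7 give E_7.

E7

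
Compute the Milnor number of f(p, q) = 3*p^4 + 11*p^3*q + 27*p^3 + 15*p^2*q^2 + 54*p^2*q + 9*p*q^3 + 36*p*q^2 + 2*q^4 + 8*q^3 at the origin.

7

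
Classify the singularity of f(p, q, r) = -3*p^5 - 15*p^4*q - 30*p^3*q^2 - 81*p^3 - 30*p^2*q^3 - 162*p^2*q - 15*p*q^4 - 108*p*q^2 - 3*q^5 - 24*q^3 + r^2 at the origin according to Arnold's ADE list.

E_8

The Hessian of f at 0 is [[0, 0, 0], [0, 0, 0], [0, 0, 2]] with rank 1, so corank 2. A Groebner basis of the Jacobian ideal J(f) in C{p,q,r} is {q^5, p*q^3 + 3*q^4/4, p^2 + 4*p*q/3 + 4*q^2/9, r}; counting standard monomials gives mu = 8. Corank 2; j^3 = -3*(3*p + 2*q)^3 is a perfect cube, so E-series; the 5-jet and mu = 8 give E_8.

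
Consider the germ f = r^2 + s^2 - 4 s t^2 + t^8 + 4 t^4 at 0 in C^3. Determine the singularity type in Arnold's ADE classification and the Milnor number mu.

The Hessian of f at 0 has rank 2. Corank 1: A-series; mu = 7 gives A_7.

Type A_{7}, Milnor number mu = 7.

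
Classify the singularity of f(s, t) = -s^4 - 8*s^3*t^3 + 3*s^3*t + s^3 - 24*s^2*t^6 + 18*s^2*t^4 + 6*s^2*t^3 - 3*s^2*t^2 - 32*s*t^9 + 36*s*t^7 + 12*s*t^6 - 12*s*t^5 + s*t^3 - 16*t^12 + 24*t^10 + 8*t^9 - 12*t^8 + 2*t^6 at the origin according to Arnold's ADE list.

The Hessian of f at 0 is [[0, 0], [0, 0]] with rank 0, so corank 2. A Groebner basis of the Jacobian ideal J(f) in C{s,t} is {3*s^2 + t^4 + t^3, s^3, s^2*t - s^2 - t^3/3, -2*s^2 + s*t^2 - 2*t^3/3}; counting standard monomials gives mu = 7. Corank 2; j^3 = s^3 is a perfect cube, so E-series; the 4-jet and mu = 7 give E_7.

E_7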